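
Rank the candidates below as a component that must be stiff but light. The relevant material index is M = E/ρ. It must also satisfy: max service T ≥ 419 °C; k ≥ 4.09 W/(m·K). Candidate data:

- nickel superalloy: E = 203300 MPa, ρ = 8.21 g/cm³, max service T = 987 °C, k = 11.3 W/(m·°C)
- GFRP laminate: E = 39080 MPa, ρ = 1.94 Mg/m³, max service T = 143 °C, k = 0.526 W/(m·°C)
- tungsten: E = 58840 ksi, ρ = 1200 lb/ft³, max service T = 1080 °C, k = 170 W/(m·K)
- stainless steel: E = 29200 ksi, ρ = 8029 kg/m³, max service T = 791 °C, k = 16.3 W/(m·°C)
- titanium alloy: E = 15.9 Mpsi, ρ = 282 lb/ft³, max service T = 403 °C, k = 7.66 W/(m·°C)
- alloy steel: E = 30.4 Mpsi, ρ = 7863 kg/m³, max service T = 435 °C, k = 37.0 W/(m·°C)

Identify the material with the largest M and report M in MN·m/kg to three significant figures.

Screen on constraints: max service T ≥ 419 °C; k ≥ 4.09 W/(m·K). Survivors: nickel superalloy, tungsten, stainless steel, alloy steel.
After converting to SI:
  nickel superalloy: E = 203.3 GPa, ρ = 8210 kg/m³
  tungsten: E = 405.7 GPa, ρ = 19220 kg/m³
  stainless steel: E = 201.3 GPa, ρ = 8029 kg/m³
  alloy steel: E = 209.6 GPa, ρ = 7863 kg/m³
  alloy steel: M = 26.7 MN·m/kg
  stainless steel: M = 25.1 MN·m/kg
  nickel superalloy: M = 24.8 MN·m/kg
  tungsten: M = 21.1 MN·m/kg
Highest index: alloy steel.

alloy steel, M = 26.7 MN·m/kg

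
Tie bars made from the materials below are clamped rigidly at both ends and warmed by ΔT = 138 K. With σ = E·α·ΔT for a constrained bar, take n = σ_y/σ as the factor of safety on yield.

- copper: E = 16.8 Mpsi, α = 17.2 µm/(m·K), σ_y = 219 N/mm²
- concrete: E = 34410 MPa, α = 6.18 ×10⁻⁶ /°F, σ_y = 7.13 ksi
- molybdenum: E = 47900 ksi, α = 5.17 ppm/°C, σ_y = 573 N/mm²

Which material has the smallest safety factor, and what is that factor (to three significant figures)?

copper, n = 0.797

In consistent units (E in GPa, α in ×10⁻⁶/K, σ_y in MPa):
  copper: E = 115.8, α = 17.2, σ_y = 219.0 → σ = 275 MPa, n = 0.797
  concrete: E = 34.41, α = 11.1, σ_y = 49.16 → σ = 52.8 MPa, n = 0.931
  molybdenum: E = 330.3, α = 5.17, σ_y = 573.0 → σ = 236 MPa, n = 2.43
The minimum is copper at n = 0.797.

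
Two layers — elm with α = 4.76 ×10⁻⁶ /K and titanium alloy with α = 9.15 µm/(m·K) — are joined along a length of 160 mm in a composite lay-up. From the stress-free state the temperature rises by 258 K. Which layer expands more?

α(elm) = 4.76×10⁻⁶/K vs α(titanium alloy) = 9.15×10⁻⁶/K.
Higher α expands more for the same ΔT: titanium alloy.

titanium alloy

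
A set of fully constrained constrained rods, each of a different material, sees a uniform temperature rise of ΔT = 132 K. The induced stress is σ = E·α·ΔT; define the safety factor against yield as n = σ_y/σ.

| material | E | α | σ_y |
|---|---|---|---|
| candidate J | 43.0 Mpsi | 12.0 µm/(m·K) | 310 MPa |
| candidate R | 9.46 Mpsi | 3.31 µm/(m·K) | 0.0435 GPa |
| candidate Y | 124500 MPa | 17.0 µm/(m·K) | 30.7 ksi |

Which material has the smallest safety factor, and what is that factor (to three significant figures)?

Converting E to GPa, α to ×10⁻⁶/K, σ_y to MPa, then σ and n for each:
  candidate J: E = 296.5, α = 12.0, σ_y = 310.0 → σ = 470 MPa, n = 0.660
  candidate R: E = 65.22, α = 3.31, σ_y = 43.50 → σ = 28.5 MPa, n = 1.53
  candidate Y: E = 124.5, α = 17.0, σ_y = 211.7 → σ = 279 MPa, n = 0.758
Smallest n: candidate J with n = 0.660.

candidate J, n = 0.660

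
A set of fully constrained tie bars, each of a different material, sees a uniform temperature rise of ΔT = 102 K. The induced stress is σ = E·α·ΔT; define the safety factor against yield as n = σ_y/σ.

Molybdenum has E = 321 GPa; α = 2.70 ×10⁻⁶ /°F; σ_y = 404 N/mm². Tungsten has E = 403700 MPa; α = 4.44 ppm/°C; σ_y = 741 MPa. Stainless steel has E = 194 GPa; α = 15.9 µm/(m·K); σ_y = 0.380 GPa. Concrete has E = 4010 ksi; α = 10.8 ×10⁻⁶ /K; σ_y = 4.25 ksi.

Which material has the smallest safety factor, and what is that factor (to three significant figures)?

With everything in SI (GPa, ×10⁻⁶/K, MPa):
  molybdenum: E = 321.0, α = 4.86, σ_y = 404.0 → σ = 159 MPa, n = 2.54
  tungsten: E = 403.7, α = 4.44, σ_y = 741.0 → σ = 183 MPa, n = 4.05
  stainless steel: E = 194.0, α = 15.9, σ_y = 380.0 → σ = 315 MPa, n = 1.21
  concrete: E = 27.65, α = 10.8, σ_y = 29.30 → σ = 30.5 MPa, n = 0.962
Concrete has the lowest safety factor, n = 0.962.

concrete, n = 0.962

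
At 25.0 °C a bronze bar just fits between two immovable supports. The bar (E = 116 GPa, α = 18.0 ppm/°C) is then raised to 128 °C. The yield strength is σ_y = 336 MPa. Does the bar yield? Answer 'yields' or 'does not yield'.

does not yield

ΔT = 103.0 K. Constrained thermal stress σ = E·α·ΔT = 116.0×10³ MPa × 18.0×10⁻⁶ × 103.0 = 215 MPa (compressive).
Compare to σ_y = 336 MPa: σ < σ_y, so it does not yield.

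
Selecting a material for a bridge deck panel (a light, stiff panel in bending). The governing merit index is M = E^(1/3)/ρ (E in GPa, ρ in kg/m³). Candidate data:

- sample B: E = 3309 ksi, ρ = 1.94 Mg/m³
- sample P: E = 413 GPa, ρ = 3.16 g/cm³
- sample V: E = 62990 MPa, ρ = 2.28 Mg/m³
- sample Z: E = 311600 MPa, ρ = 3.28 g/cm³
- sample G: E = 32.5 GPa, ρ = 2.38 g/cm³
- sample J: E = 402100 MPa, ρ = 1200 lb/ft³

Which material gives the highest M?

sample P

After converting to SI:
  sample B: E = 22.81 GPa, ρ = 1940 kg/m³
  sample P: E = 413.0 GPa, ρ = 3160 kg/m³
  sample V: E = 62.99 GPa, ρ = 2280 kg/m³
  sample Z: E = 311.6 GPa, ρ = 3280 kg/m³
  sample G: E = 32.50 GPa, ρ = 2380 kg/m³
  sample J: E = 402.1 GPa, ρ = 19220 kg/m³
  sample P: M = 2.36×10⁻³
  sample Z: M = 2.07×10⁻³
  sample V: M = 1.75×10⁻³
  sample B: M = 1.46×10⁻³
  sample G: M = 1.34×10⁻³
  sample J: M = 0.384×10⁻³
Highest index: sample P.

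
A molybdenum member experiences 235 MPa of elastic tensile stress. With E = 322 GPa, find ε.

7.30×10⁻⁴

ε = σ/E = 235 / 322000 = 7.30×10⁻⁴.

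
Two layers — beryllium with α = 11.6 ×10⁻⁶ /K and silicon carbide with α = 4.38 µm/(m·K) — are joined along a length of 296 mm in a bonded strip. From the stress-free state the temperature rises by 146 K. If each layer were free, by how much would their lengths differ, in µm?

Δα = |11.6 − 4.38|×10⁻⁶/K = 7.22×10⁻⁶/K.
ΔL_mismatch = Δα·L·ΔT = 7.22×10⁻⁶ × 296.0 mm × 146.0 K = 312 µm.

312 µm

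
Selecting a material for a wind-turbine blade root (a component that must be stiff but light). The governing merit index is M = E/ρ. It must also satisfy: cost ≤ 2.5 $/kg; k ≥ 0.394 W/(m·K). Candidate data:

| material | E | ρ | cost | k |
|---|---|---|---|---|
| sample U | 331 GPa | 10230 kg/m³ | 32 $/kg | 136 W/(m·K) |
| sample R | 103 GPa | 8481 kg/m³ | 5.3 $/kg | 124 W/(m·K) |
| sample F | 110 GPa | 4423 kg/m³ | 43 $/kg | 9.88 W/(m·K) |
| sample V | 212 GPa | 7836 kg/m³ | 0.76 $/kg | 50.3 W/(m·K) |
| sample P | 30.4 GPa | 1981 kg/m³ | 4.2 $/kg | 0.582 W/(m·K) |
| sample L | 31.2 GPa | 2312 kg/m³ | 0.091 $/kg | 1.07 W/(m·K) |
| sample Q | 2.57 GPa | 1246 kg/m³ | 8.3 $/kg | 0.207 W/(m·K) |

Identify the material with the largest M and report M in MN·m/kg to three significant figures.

sample V, M = 27.1 MN·m/kg

Screen on constraints: cost ≤ 2.5 $/kg; k ≥ 0.394 W/(m·K). Survivors: sample V, sample L.
Computing M directly (units already consistent):
  sample V: M = 27.1 MN·m/kg
  sample L: M = 13.5 MN·m/kg
The maximum is for sample V.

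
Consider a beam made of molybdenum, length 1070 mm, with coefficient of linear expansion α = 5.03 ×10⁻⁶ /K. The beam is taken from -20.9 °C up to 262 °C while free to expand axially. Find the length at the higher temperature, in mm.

ΔT = 262 − (-20.9) = 282.9 K.
ΔL = α·L₀·ΔT = 5.03×10⁻⁶ × 1070 mm × 282.9 K = 1.52 mm.
L = L₀ + ΔL = 1070 + 1.52 = 1071.5 mm.

1071.5 mm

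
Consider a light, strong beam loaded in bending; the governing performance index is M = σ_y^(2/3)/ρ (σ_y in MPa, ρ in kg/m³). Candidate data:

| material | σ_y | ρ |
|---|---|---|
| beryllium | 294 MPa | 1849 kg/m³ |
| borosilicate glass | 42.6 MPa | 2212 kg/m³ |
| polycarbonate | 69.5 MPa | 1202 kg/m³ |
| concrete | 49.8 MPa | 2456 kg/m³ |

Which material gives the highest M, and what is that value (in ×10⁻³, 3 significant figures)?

beryllium, M = 23.9×10⁻³

Evaluate M for each candidate:
  beryllium: M = 23.9×10⁻³
  polycarbonate: M = 14.1×10⁻³
  borosilicate glass: M = 5.51×10⁻³
  concrete: M = 5.51×10⁻³
Beryllium ranks first.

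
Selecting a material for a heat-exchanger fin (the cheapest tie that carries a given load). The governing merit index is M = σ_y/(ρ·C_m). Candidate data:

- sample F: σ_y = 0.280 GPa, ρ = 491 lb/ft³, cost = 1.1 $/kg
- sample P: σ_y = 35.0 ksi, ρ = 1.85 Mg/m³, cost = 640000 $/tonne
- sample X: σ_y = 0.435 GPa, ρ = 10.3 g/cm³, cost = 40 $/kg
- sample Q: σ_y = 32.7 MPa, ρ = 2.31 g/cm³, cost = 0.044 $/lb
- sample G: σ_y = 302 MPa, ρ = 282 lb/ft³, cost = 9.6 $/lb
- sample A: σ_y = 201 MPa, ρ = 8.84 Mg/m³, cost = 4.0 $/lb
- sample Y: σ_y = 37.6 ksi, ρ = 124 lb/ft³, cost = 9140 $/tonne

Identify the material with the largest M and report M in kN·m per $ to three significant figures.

Normalizing units and computing the index:
  sample F: σ_y = 280.0 MPa, ρ = 7865 kg/m³, cost = 1.100 $/kg
  sample P: σ_y = 241.3 MPa, ρ = 1850 kg/m³, cost = 640.0 $/kg
  sample X: σ_y = 435.0 MPa, ρ = 10300 kg/m³, cost = 40.00 $/kg
  sample Q: σ_y = 32.70 MPa, ρ = 2310 kg/m³, cost = 0.09700 $/kg
  sample G: σ_y = 302.0 MPa, ρ = 4517 kg/m³, cost = 21.16 $/kg
  sample A: σ_y = 201.0 MPa, ρ = 8840 kg/m³, cost = 8.818 $/kg
  sample Y: σ_y = 259.2 MPa, ρ = 1986 kg/m³, cost = 9.140 $/kg
  sample Q: M = 146 kN·m per $
  sample F: M = 32.4 kN·m per $
  sample Y: M = 14.3 kN·m per $
  sample G: M = 3.16 kN·m per $
  sample A: M = 2.58 kN·m per $
  sample X: M = 1.06 kN·m per $
  sample P: M = 0.204 kN·m per $
Sample Q ranks first.

sample Q, M = 146 kN·m per $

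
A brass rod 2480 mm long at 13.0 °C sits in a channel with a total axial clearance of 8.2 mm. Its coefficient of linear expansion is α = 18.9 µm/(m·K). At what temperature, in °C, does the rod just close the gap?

188 °C

α·L₀·ΔT = 8.2 mm ⇒ ΔT = 8.2 / (18.9×10⁻⁶ × 2480.0) = 174.9 K.
T = 13.0 + 174.9 = 187.9 °C.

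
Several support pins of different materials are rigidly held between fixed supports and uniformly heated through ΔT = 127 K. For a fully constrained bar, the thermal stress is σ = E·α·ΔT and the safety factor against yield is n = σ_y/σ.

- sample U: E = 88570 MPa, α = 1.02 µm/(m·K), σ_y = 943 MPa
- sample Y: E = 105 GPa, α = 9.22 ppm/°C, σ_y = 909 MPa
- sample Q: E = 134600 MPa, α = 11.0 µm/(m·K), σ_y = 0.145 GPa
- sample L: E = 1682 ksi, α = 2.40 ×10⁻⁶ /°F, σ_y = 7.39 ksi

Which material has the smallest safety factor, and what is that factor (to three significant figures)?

sample Q, n = 0.771

In consistent units (E in GPa, α in ×10⁻⁶/K, σ_y in MPa):
  sample U: E = 88.57, α = 1.02, σ_y = 943.0 → σ = 11.5 MPa, n = 82.2
  sample Y: E = 105.0, α = 9.22, σ_y = 909.0 → σ = 123 MPa, n = 7.39
  sample Q: E = 134.6, α = 11.0, σ_y = 145.0 → σ = 188 MPa, n = 0.771
  sample L: E = 11.60, α = 4.32, σ_y = 50.95 → σ = 6.36 MPa, n = 8.01
Sample Q has the lowest safety factor, n = 0.771.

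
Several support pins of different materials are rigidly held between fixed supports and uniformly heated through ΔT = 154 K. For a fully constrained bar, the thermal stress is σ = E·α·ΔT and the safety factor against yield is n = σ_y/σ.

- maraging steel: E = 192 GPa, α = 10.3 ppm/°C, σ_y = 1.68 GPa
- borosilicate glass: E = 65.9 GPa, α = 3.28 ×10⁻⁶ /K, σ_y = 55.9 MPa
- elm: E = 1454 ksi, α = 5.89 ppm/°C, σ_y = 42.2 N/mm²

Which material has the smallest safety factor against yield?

With everything in SI (GPa, ×10⁻⁶/K, MPa):
  maraging steel: E = 192.0, α = 10.3, σ_y = 1680 → σ = 305 MPa, n = 5.52
  borosilicate glass: E = 65.90, α = 3.28, σ_y = 55.90 → σ = 33.3 MPa, n = 1.68
  elm: E = 10.02, α = 5.89, σ_y = 42.20 → σ = 9.09 MPa, n = 4.64
Borosilicate glass has the lowest safety factor, n = 1.68.

borosilicate glass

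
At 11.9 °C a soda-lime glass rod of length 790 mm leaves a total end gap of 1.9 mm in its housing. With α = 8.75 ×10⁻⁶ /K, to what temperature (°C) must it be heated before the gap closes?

α·L₀·ΔT = 1.9 mm ⇒ ΔT = 1.9 / (8.75×10⁻⁶ × 790.0) = 274.9 K.
T = 11.9 + 274.9 = 286.8 °C.

287 °C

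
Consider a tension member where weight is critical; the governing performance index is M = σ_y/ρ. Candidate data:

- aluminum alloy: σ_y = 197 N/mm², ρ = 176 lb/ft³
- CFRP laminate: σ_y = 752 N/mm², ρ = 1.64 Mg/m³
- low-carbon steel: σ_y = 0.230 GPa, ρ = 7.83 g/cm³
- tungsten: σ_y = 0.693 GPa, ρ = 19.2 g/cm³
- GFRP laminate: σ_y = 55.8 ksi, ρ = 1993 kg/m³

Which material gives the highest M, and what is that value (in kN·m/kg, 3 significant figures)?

CFRP laminate, M = 459 kN·m/kg

After converting to SI:
  aluminum alloy: σ_y = 197.0 MPa, ρ = 2819 kg/m³
  CFRP laminate: σ_y = 752.0 MPa, ρ = 1640 kg/m³
  low-carbon steel: σ_y = 230.0 MPa, ρ = 7830 kg/m³
  tungsten: σ_y = 693.0 MPa, ρ = 19200 kg/m³
  GFRP laminate: σ_y = 384.7 MPa, ρ = 1993 kg/m³
  CFRP laminate: M = 459 kN·m/kg
  GFRP laminate: M = 193 kN·m/kg
  aluminum alloy: M = 69.9 kN·m/kg
  tungsten: M = 36.1 kN·m/kg
  low-carbon steel: M = 29.4 kN·m/kg
Highest index: CFRP laminate.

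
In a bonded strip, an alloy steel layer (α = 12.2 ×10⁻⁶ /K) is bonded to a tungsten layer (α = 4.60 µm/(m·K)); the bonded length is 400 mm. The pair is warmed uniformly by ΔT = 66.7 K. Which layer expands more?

α(alloy steel) = 12.2×10⁻⁶/K vs α(tungsten) = 4.60×10⁻⁶/K.
Higher α expands more for the same ΔT: alloy steel.

alloy steel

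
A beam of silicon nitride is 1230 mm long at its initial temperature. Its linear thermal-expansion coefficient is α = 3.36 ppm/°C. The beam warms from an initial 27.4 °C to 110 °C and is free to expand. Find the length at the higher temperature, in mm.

ΔT = 110 − 27.4 = 82.60 K.
ΔL = α·L₀·ΔT = 3.36×10⁻⁶ × 1230 mm × 82.60 K = 0.341 mm.
L = L₀ + ΔL = 1230 + 0.341 = 1230.3 mm.

1230.3 mm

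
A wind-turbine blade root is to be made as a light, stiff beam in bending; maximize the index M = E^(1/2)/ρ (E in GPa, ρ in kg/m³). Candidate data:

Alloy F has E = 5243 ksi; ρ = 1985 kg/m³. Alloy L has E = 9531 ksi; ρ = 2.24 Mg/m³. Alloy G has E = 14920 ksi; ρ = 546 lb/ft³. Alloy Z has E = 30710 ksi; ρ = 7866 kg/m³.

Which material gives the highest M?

alloy L

Putting every candidate on a common basis:
  alloy F: E = 36.15 GPa, ρ = 1985 kg/m³
  alloy L: E = 65.71 GPa, ρ = 2240 kg/m³
  alloy G: E = 102.9 GPa, ρ = 8746 kg/m³
  alloy Z: E = 211.7 GPa, ρ = 7866 kg/m³
  alloy L: M = 3.62×10⁻³
  alloy F: M = 3.03×10⁻³
  alloy Z: M = 1.85×10⁻³
  alloy G: M = 1.16×10⁻³
Alloy L ranks first.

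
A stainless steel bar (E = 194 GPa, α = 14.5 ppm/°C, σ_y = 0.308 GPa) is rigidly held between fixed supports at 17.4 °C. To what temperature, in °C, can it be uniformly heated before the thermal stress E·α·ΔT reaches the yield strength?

127 °C

σ_y = 0.308 GPa = 308.0 MPa.
E·α·ΔT = 308.0 MPa ⇒ ΔT = 308.0 / (194.0×10³ × 14.5×10⁻⁶) = 109.5 K.
T = 17.4 + 109.5 = 126.9 °C.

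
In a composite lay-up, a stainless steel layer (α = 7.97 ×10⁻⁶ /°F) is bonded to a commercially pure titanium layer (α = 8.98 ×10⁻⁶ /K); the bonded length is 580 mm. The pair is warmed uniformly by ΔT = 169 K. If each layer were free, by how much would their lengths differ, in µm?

526 µm

stainless steel: α = 7.97×10⁻⁶/°F × 9/5 = 14.3×10⁻⁶/K.
Δα = |14.3 − 8.98|×10⁻⁶/K = 5.37×10⁻⁶/K.
ΔL_mismatch = Δα·L·ΔT = 5.37×10⁻⁶ × 580.0 mm × 169.0 K = 526 µm.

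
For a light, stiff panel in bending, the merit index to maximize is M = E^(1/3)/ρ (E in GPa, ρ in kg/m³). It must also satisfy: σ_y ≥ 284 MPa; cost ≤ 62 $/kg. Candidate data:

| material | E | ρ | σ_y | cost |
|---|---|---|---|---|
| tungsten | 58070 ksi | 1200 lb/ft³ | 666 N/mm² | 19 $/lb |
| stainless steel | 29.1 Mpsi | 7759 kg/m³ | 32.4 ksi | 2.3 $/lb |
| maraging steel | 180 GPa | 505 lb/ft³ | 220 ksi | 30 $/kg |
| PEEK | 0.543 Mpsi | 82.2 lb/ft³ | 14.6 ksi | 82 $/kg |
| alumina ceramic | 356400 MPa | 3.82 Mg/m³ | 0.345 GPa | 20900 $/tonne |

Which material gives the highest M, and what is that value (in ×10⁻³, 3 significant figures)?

Screen on constraints: σ_y ≥ 284 MPa; cost ≤ 62 $/kg. Survivors: tungsten, maraging steel, alumina ceramic.
In SI units:
  tungsten: E = 400.4 GPa, ρ = 19220 kg/m³
  maraging steel: E = 180.0 GPa, ρ = 8089 kg/m³
  alumina ceramic: E = 356.4 GPa, ρ = 3820 kg/m³
  alumina ceramic: M = 1.86×10⁻³
  maraging steel: M = 0.698×10⁻³
  tungsten: M = 0.383×10⁻³
The maximum is for alumina ceramic.

alumina ceramic, M = 1.86×10⁻³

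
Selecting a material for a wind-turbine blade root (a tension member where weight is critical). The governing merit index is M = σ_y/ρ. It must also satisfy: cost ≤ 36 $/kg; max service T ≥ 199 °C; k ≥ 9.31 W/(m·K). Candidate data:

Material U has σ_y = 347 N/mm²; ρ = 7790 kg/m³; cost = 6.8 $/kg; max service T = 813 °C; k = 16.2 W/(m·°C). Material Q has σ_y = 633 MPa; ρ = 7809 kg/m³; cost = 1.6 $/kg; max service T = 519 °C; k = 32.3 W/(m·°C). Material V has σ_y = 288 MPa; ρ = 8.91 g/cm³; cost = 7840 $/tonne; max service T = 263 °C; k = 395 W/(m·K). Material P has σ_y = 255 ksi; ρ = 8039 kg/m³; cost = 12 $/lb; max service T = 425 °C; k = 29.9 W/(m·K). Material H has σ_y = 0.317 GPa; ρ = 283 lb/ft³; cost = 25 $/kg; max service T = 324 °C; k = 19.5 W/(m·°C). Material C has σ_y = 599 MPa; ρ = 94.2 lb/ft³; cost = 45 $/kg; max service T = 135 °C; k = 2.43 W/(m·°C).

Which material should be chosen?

material P

Screen on constraints: cost ≤ 36 $/kg; max service T ≥ 199 °C; k ≥ 9.31 W/(m·K). Survivors: material U, material Q, material V, material P, material H.
After converting to SI:
  material U: σ_y = 347.0 MPa, ρ = 7790 kg/m³
  material Q: σ_y = 633.0 MPa, ρ = 7809 kg/m³
  material V: σ_y = 288.0 MPa, ρ = 8910 kg/m³
  material P: σ_y = 1758 MPa, ρ = 8039 kg/m³
  material H: σ_y = 317.0 MPa, ρ = 4533 kg/m³
  material P: M = 219 kN·m/kg
  material Q: M = 81.1 kN·m/kg
  material H: M = 69.9 kN·m/kg
  material U: M = 44.5 kN·m/kg
  material V: M = 32.3 kN·m/kg
Material P has the largest M.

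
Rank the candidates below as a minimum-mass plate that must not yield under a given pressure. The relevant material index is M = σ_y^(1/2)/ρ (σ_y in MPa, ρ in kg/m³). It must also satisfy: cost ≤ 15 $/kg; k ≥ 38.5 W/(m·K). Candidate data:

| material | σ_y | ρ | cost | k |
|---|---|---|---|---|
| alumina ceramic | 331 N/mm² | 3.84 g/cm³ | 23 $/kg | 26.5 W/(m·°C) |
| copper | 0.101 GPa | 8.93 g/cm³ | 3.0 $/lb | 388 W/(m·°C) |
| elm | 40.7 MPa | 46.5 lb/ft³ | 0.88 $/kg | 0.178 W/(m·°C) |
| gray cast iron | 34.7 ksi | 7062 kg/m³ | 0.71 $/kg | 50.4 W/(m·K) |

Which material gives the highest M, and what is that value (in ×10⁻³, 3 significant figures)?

Screen on constraints: cost ≤ 15 $/kg; k ≥ 38.5 W/(m·K). Survivors: copper, gray cast iron.
Normalizing units and computing the index:
  copper: σ_y = 101.0 MPa, ρ = 8930 kg/m³
  gray cast iron: σ_y = 239.2 MPa, ρ = 7062 kg/m³
  gray cast iron: M = 2.19×10⁻³
  copper: M = 1.13×10⁻³
Highest index: gray cast iron.

gray cast iron, M = 2.19×10⁻³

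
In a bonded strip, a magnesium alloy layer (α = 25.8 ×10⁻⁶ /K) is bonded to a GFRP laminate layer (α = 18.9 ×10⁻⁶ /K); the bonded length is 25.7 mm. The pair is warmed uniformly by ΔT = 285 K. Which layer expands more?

magnesium alloy

α(magnesium alloy) = 25.8×10⁻⁶/K vs α(GFRP laminate) = 18.9×10⁻⁶/K.
Higher α expands more for the same ΔT: magnesium alloy.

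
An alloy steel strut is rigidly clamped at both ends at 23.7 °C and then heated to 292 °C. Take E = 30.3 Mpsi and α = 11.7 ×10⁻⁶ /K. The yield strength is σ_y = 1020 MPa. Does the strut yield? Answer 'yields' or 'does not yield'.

does not yield

E = 30.3 Mpsi = 208.9 GPa.
ΔT = 268.3 K. Constrained thermal stress σ = E·α·ΔT = 208.9×10³ MPa × 11.7×10⁻⁶ × 268.3 = 656 MPa (compressive).
Compare to σ_y = 1020 MPa: σ < σ_y, so it does not yield.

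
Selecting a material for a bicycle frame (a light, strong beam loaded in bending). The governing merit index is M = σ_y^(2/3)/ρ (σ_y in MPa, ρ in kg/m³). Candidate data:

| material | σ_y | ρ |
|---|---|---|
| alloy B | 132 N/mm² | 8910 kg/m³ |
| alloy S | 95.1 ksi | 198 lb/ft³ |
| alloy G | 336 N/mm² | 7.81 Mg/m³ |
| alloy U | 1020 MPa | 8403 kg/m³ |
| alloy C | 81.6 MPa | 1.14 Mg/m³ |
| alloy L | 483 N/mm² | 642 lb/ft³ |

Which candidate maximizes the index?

After converting to SI:
  alloy B: σ_y = 132.0 MPa, ρ = 8910 kg/m³
  alloy S: σ_y = 655.7 MPa, ρ = 3172 kg/m³
  alloy G: σ_y = 336.0 MPa, ρ = 7810 kg/m³
  alloy U: σ_y = 1020 MPa, ρ = 8403 kg/m³
  alloy C: σ_y = 81.60 MPa, ρ = 1140 kg/m³
  alloy L: σ_y = 483.0 MPa, ρ = 10280 kg/m³
  alloy S: M = 23.8×10⁻³
  alloy C: M = 16.5×10⁻³
  alloy U: M = 12.1×10⁻³
  alloy G: M = 6.19×10⁻³
  alloy L: M = 5.99×10⁻³
  alloy B: M = 2.91×10⁻³
Highest index: alloy S.

alloy S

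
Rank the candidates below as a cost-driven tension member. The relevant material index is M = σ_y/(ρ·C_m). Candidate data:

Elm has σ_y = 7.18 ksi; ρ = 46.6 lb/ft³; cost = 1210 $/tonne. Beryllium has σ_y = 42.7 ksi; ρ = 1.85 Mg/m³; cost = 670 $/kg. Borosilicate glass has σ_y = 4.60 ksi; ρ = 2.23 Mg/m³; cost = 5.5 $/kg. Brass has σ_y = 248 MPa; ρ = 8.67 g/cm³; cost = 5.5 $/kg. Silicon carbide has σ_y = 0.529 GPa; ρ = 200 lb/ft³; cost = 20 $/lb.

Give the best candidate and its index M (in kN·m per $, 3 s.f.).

In SI units:
  elm: σ_y = 49.50 MPa, ρ = 746.5 kg/m³, cost = 1.210 $/kg
  beryllium: σ_y = 294.4 MPa, ρ = 1850 kg/m³, cost = 670.0 $/kg
  borosilicate glass: σ_y = 31.72 MPa, ρ = 2230 kg/m³, cost = 5.500 $/kg
  brass: σ_y = 248.0 MPa, ρ = 8670 kg/m³, cost = 5.500 $/kg
  silicon carbide: σ_y = 529.0 MPa, ρ = 3204 kg/m³, cost = 44.09 $/kg
  elm: M = 54.8 kN·m per $
  brass: M = 5.20 kN·m per $
  silicon carbide: M = 3.74 kN·m per $
  borosilicate glass: M = 2.59 kN·m per $
  beryllium: M = 0.238 kN·m per $
Highest index: elm.

elm, M = 54.8 kN·m per $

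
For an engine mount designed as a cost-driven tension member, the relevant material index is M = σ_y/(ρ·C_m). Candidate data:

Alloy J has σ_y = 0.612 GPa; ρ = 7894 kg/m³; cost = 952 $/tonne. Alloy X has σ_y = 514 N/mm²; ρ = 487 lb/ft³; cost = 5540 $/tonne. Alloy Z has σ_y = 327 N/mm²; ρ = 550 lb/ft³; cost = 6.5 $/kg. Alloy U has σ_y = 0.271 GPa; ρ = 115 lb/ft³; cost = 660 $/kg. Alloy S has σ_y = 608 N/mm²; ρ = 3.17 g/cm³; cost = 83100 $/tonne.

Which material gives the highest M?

alloy J

Putting every candidate on a common basis:
  alloy J: σ_y = 612.0 MPa, ρ = 7894 kg/m³, cost = 0.9520 $/kg
  alloy X: σ_y = 514.0 MPa, ρ = 7801 kg/m³, cost = 5.540 $/kg
  alloy Z: σ_y = 327.0 MPa, ρ = 8810 kg/m³, cost = 6.500 $/kg
  alloy U: σ_y = 271.0 MPa, ρ = 1842 kg/m³, cost = 660.0 $/kg
  alloy S: σ_y = 608.0 MPa, ρ = 3170 kg/m³, cost = 83.10 $/kg
  alloy J: M = 81.4 kN·m per $
  alloy X: M = 11.9 kN·m per $
  alloy Z: M = 5.71 kN·m per $
  alloy S: M = 2.31 kN·m per $
  alloy U: M = 0.223 kN·m per $
Alloy J ranks first.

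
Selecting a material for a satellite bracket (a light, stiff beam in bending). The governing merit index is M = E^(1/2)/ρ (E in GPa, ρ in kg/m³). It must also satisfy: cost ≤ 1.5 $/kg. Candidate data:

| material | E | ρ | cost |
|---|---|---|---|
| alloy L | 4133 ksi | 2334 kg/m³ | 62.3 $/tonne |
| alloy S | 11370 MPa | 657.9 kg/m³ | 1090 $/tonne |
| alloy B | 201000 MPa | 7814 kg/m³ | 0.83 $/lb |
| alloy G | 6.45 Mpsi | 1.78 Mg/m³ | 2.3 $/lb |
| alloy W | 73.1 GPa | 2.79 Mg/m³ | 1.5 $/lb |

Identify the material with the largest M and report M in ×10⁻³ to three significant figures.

Screen on constraints: cost ≤ 1.5 $/kg. Survivors: alloy L, alloy S.
After converting to SI:
  alloy L: E = 28.50 GPa, ρ = 2334 kg/m³
  alloy S: E = 11.37 GPa, ρ = 657.9 kg/m³
  alloy S: M = 5.13×10⁻³
  alloy L: M = 2.29×10⁻³
Highest index: alloy S.

alloy S, M = 5.13×10⁻³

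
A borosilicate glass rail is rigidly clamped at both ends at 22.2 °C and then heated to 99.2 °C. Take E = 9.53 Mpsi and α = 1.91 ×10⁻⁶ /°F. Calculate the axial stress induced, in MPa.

17.4 MPa

E = 9.53 Mpsi = 65.71 GPa.
α = 1.91×10⁻⁶/°F × 9/5 = 3.44×10⁻⁶/K.
ΔT = 77.00 K. Constrained thermal stress σ = E·α·ΔT = 65.71×10³ MPa × 3.44×10⁻⁶ × 77.00 = 17.4 MPa (compressive).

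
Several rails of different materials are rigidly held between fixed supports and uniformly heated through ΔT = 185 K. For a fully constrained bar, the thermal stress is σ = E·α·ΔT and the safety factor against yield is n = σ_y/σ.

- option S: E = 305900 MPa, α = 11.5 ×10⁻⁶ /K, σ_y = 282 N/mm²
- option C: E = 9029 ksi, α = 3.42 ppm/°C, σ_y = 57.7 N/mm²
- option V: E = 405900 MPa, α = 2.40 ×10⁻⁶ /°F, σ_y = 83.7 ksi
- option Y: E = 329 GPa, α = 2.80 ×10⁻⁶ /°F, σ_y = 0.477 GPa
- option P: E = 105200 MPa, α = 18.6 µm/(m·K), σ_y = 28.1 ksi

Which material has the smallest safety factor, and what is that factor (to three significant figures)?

option S, n = 0.433

In consistent units (E in GPa, α in ×10⁻⁶/K, σ_y in MPa):
  option S: E = 305.9, α = 11.5, σ_y = 282.0 → σ = 651 MPa, n = 0.433
  option C: E = 62.25, α = 3.42, σ_y = 57.70 → σ = 39.4 MPa, n = 1.46
  option V: E = 405.9, α = 4.32, σ_y = 577.1 → σ = 324 MPa, n = 1.78
  option Y: E = 329.0, α = 5.04, σ_y = 477.0 → σ = 307 MPa, n = 1.55
  option P: E = 105.2, α = 18.6, σ_y = 193.7 → σ = 362 MPa, n = 0.535
Option S has the lowest safety factor, n = 0.433.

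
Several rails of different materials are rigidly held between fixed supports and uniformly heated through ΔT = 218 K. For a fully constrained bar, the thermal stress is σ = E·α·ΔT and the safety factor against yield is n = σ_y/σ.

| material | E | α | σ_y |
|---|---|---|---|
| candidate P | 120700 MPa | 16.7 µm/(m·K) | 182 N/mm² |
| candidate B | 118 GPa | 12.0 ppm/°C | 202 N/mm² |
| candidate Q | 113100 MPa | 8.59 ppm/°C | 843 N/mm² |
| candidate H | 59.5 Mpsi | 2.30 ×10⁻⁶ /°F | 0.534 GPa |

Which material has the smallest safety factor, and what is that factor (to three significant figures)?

Converting E to GPa, α to ×10⁻⁶/K, σ_y to MPa, then σ and n for each:
  candidate P: E = 120.7, α = 16.7, σ_y = 182.0 → σ = 439 MPa, n = 0.414
  candidate B: E = 118.0, α = 12.0, σ_y = 202.0 → σ = 309 MPa, n = 0.654
  candidate Q: E = 113.1, α = 8.59, σ_y = 843.0 → σ = 212 MPa, n = 3.98
  candidate H: E = 410.2, α = 4.14, σ_y = 534.0 → σ = 370 MPa, n = 1.44
The minimum is candidate P at n = 0.414.

candidate P, n = 0.414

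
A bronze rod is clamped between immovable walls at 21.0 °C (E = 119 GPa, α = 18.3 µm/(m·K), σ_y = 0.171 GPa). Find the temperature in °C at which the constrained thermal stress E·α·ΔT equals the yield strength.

99.5 °C

σ_y = 0.171 GPa = 171.0 MPa.
E·α·ΔT = 171.0 MPa ⇒ ΔT = 171.0 / (119.0×10³ × 18.3×10⁻⁶) = 78.52 K.
T = 21.0 + 78.52 = 99.52 °C.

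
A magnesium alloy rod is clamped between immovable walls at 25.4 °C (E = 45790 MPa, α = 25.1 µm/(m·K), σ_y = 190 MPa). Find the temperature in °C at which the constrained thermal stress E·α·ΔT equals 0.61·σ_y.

E = 45790 MPa = 45.79 GPa.
E·α·ΔT = 115.9 MPa ⇒ ΔT = 115.9 / (45.79×10³ × 25.1×10⁻⁶) = 100.8 K.
T = 25.4 + 100.8 = 126.2 °C.

126 °C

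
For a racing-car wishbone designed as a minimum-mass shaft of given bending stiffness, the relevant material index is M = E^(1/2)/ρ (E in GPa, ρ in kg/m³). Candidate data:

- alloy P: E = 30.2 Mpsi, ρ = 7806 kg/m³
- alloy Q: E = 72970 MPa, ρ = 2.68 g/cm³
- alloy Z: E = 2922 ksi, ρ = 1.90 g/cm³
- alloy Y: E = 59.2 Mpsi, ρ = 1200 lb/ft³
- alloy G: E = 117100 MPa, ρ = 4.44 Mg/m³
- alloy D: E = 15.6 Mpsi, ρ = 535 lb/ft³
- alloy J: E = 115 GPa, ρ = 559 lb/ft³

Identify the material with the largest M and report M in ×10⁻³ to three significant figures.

In SI units:
  alloy P: E = 208.2 GPa, ρ = 7806 kg/m³
  alloy Q: E = 72.97 GPa, ρ = 2680 kg/m³
  alloy Z: E = 20.15 GPa, ρ = 1900 kg/m³
  alloy Y: E = 408.2 GPa, ρ = 19220 kg/m³
  alloy G: E = 117.1 GPa, ρ = 4440 kg/m³
  alloy D: E = 107.6 GPa, ρ = 8570 kg/m³
  alloy J: E = 115.0 GPa, ρ = 8954 kg/m³
  alloy Q: M = 3.19×10⁻³
  alloy G: M = 2.44×10⁻³
  alloy Z: M = 2.36×10⁻³
  alloy P: M = 1.85×10⁻³
  alloy D: M = 1.21×10⁻³
  alloy J: M = 1.20×10⁻³
  alloy Y: M = 1.05×10⁻³
Alloy Q ranks first.

alloy Q, M = 3.19×10⁻³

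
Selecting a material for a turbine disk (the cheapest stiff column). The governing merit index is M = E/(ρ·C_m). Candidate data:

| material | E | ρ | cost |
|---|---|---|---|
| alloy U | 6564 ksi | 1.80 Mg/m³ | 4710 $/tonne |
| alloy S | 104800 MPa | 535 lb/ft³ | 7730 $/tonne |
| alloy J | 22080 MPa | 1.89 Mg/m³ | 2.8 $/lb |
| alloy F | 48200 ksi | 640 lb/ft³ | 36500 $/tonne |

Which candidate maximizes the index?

alloy U

Normalizing units and computing the index:
  alloy U: E = 45.26 GPa, ρ = 1800 kg/m³, cost = 4.710 $/kg
  alloy S: E = 104.8 GPa, ρ = 8570 kg/m³, cost = 7.730 $/kg
  alloy J: E = 22.08 GPa, ρ = 1890 kg/m³, cost = 6.173 $/kg
  alloy F: E = 332.3 GPa, ρ = 10250 kg/m³, cost = 36.50 $/kg
  alloy U: M = 5.34 MN·m per $
  alloy J: M = 1.89 MN·m per $
  alloy S: M = 1.58 MN·m per $
  alloy F: M = 0.888 MN·m per $
The maximum is for alloy U.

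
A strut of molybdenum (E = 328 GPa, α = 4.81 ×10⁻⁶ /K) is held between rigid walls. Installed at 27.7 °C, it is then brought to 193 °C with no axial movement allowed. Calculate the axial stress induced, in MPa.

ΔT = 165.3 K. Constrained thermal stress σ = E·α·ΔT = 328.0×10³ MPa × 4.81×10⁻⁶ × 165.3 = 261 MPa (compressive).

261 MPa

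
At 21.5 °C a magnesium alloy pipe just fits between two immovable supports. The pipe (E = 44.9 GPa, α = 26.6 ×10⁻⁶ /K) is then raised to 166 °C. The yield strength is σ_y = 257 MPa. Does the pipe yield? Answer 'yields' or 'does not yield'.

ΔT = 144.5 K. Constrained thermal stress σ = E·α·ΔT = 44.90×10³ MPa × 26.6×10⁻⁶ × 144.5 = 173 MPa (compressive).
Compare to σ_y = 257 MPa: σ < σ_y, so it does not yield.

does not yield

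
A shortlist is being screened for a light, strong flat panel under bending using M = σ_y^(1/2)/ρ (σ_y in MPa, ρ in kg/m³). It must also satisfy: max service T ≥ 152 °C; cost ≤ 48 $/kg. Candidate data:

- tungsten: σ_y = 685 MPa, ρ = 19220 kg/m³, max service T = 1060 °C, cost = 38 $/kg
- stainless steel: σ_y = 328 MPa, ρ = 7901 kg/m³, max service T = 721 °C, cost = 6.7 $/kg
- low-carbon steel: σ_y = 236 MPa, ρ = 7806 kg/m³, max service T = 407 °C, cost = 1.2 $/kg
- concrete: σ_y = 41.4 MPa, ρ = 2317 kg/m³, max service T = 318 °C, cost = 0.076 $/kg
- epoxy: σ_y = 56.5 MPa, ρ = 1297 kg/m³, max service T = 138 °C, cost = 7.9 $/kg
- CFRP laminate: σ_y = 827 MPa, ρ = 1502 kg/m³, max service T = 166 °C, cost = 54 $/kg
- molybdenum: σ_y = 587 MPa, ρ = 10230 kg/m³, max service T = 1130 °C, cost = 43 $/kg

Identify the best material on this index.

concrete

Screen on constraints: max service T ≥ 152 °C; cost ≤ 48 $/kg. Survivors: tungsten, stainless steel, low-carbon steel, concrete, molybdenum.
Computing M directly (units already consistent):
  concrete: M = 2.78×10⁻³
  molybdenum: M = 2.37×10⁻³
  stainless steel: M = 2.29×10⁻³
  low-carbon steel: M = 1.97×10⁻³
  tungsten: M = 1.36×10⁻³
The maximum is for concrete.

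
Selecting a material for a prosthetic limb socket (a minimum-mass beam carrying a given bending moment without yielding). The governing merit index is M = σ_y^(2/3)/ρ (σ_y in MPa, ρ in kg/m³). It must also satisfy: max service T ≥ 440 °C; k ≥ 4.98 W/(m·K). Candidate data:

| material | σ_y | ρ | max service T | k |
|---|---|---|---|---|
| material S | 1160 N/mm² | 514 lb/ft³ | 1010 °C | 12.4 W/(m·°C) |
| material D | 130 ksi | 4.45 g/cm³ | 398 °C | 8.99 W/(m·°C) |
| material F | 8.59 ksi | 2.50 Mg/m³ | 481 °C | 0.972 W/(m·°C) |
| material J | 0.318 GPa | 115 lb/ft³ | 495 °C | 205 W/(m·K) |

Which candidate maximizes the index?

Screen on constraints: max service T ≥ 440 °C; k ≥ 4.98 W/(m·K). Survivors: material S, material J.
Convert each candidate to consistent units, then evaluate M:
  material S: σ_y = 1160 MPa, ρ = 8233 kg/m³
  material J: σ_y = 318.0 MPa, ρ = 1842 kg/m³
  material J: M = 25.3×10⁻³
  material S: M = 13.4×10⁻³
Material J has the largest M.

material J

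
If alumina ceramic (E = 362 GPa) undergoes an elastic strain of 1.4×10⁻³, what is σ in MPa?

σ = E·ε = 362000 MPa × 1.4×10⁻³ = 507 MPa.

507 MPa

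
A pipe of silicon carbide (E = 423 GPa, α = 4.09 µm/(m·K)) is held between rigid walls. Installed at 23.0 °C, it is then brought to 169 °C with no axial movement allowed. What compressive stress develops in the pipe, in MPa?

ΔT = 146.0 K. Constrained thermal stress σ = E·α·ΔT = 423.0×10³ MPa × 4.09×10⁻⁶ × 146.0 = 253 MPa (compressive).

253 MPa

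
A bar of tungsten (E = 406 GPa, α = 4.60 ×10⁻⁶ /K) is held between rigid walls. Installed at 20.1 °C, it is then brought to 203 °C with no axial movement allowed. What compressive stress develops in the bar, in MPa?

ΔT = 182.9 K. Constrained thermal stress σ = E·α·ΔT = 406.0×10³ MPa × 4.60×10⁻⁶ × 182.9 = 342 MPa (compressive).

342 MPa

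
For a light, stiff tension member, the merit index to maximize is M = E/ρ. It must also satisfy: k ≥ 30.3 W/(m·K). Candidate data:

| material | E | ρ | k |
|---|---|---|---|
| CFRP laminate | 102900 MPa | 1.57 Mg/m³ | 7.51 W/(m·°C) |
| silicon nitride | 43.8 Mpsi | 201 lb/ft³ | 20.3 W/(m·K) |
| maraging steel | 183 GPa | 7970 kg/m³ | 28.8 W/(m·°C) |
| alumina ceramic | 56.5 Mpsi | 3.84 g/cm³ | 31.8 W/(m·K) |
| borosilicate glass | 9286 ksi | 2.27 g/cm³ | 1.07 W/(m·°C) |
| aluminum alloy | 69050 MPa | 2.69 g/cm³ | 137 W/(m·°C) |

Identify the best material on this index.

alumina ceramic

Screen on constraints: k ≥ 30.3 W/(m·K). Survivors: alumina ceramic, aluminum alloy.
Normalizing units and computing the index:
  alumina ceramic: E = 389.6 GPa, ρ = 3840 kg/m³
  aluminum alloy: E = 69.05 GPa, ρ = 2690 kg/m³
  alumina ceramic: M = 101 MN·m/kg
  aluminum alloy: M = 25.7 MN·m/kg
The maximum is for alumina ceramic.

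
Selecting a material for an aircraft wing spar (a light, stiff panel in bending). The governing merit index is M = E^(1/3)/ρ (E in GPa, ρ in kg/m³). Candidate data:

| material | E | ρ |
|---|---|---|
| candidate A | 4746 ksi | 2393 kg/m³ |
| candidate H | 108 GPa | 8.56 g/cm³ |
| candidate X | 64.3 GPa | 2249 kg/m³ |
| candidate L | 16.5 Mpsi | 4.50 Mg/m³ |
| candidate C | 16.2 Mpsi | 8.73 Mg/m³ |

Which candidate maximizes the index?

Convert each candidate to consistent units, then evaluate M:
  candidate A: E = 32.72 GPa, ρ = 2393 kg/m³
  candidate H: E = 108.0 GPa, ρ = 8560 kg/m³
  candidate X: E = 64.30 GPa, ρ = 2249 kg/m³
  candidate L: E = 113.8 GPa, ρ = 4500 kg/m³
  candidate C: E = 111.7 GPa, ρ = 8730 kg/m³
  candidate X: M = 1.78×10⁻³
  candidate A: M = 1.34×10⁻³
  candidate L: M = 1.08×10⁻³
  candidate H: M = 0.556×10⁻³
  candidate C: M = 0.552×10⁻³
The maximum is for candidate X.

candidate X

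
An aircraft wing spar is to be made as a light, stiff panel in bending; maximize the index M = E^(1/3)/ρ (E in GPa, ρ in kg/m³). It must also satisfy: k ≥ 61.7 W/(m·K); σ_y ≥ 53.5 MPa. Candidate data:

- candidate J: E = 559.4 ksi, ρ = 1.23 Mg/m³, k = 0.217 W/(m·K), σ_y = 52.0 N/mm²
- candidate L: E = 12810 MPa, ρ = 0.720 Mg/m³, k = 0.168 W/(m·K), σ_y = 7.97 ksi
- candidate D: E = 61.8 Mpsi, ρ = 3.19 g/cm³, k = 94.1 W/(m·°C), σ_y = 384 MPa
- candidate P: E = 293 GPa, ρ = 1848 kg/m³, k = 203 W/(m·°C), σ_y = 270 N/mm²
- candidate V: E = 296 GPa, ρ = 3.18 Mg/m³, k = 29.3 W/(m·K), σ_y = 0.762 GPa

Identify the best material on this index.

candidate P

Screen on constraints: k ≥ 61.7 W/(m·K); σ_y ≥ 53.5 MPa. Survivors: candidate D, candidate P.
In SI units:
  candidate D: E = 426.1 GPa, ρ = 3190 kg/m³
  candidate P: E = 293.0 GPa, ρ = 1848 kg/m³
  candidate P: M = 3.59×10⁻³
  candidate D: M = 2.36×10⁻³
Candidate P ranks first.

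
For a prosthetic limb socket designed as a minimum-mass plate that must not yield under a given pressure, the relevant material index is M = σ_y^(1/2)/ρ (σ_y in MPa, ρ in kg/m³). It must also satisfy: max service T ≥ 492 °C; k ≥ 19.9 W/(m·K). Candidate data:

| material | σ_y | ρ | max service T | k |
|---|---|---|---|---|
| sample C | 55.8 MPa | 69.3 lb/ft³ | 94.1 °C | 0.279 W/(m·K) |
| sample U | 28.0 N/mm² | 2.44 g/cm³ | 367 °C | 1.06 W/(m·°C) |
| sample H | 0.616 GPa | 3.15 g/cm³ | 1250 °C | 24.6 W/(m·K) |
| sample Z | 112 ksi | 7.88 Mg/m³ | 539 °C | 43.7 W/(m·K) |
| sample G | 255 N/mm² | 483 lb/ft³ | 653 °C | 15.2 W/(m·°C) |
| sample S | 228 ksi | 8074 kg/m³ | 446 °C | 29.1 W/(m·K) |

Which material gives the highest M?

Screen on constraints: max service T ≥ 492 °C; k ≥ 19.9 W/(m·K). Survivors: sample H, sample Z.
Putting every candidate on a common basis:
  sample H: σ_y = 616.0 MPa, ρ = 3150 kg/m³
  sample Z: σ_y = 772.2 MPa, ρ = 7880 kg/m³
  sample H: M = 7.88×10⁻³
  sample Z: M = 3.53×10⁻³
The maximum is for sample H.

sample H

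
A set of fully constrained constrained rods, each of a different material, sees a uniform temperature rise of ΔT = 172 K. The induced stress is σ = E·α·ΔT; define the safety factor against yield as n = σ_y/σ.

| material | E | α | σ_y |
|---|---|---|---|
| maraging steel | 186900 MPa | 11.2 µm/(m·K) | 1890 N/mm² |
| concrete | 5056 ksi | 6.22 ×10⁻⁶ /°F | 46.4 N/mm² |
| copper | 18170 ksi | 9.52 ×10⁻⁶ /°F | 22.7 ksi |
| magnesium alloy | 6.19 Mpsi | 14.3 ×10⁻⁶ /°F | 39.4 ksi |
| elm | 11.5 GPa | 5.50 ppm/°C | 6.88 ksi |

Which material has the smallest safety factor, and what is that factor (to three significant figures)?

Per material, after unit conversion:
  maraging steel: E = 186.9, α = 11.2, σ_y = 1890 → σ = 360 MPa, n = 5.25
  concrete: E = 34.86, α = 11.2, σ_y = 46.40 → σ = 67.1 MPa, n = 0.691
  copper: E = 125.3, α = 17.1, σ_y = 156.5 → σ = 369 MPa, n = 0.424
  magnesium alloy: E = 42.68, α = 25.7, σ_y = 271.7 → σ = 189 MPa, n = 1.44
  elm: E = 11.50, α = 5.50, σ_y = 47.44 → σ = 10.9 MPa, n = 4.36
The minimum is copper at n = 0.424.

copper, n = 0.424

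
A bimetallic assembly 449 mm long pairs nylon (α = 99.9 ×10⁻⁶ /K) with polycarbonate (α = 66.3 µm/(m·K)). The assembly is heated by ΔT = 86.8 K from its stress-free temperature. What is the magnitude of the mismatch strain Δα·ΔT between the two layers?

2.92×10⁻³

Δα = |99.9 − 66.3|×10⁻⁶/K = 33.6×10⁻⁶/K.
Mismatch strain = Δα·ΔT = 33.6×10⁻⁶ × 86.8 = 2.92×10⁻³.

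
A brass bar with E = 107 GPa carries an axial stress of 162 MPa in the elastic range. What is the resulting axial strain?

ε = σ/E = 162 / 107000 = 1.51×10⁻³.

1.51×10⁻³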